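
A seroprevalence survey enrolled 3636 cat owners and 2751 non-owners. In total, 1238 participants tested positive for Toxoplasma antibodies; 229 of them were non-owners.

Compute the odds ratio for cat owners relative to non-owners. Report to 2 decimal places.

cat owners with the outcome: 1238 − 229 = 1009
cat owners without the outcome: 3636 − 1009 = 2627
non-owners without the outcome: 2751 − 229 = 2522
OR = (1009 × 2522) / (2627 × 229) = 2544698/601583 ≈ 4.23

OR ≈ 4.23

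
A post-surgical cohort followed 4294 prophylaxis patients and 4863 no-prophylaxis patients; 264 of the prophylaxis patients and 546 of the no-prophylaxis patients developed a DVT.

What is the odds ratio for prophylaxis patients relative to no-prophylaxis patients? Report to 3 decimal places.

odds, prophylaxis patients = 264/4030 = 0.0655
odds, no-prophylaxis patients = 546/4317 = 0.1265
OR = 0.0655 / 0.1265 = 0.518

OR ≈ 0.518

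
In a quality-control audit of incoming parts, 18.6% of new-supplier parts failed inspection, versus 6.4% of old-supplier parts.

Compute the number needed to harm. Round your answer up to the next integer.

NNH: 9

absolute risk difference = 0.122000
1 / 0.122000 = 8.197 → round up → 9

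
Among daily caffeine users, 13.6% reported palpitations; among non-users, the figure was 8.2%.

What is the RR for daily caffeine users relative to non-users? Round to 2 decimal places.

RR = 0.1360 / 0.0820 = 1.66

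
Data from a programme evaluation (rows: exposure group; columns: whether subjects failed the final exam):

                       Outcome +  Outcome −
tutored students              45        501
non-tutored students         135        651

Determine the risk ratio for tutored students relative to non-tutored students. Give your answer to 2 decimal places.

0.48

risk, tutored students = 45/546 = 0.0824
risk, non-tutored students = 135/786 = 0.1718
RR = 0.0824 / 0.1718 = 0.48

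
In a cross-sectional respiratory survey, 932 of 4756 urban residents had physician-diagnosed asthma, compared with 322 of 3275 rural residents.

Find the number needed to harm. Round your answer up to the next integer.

risk, urban residents = 932/4756 = 0.195963
risk, rural residents = 322/3275 = 0.098321
absolute risk difference = 0.097642
1 / 0.097642 = 10.241 → round up → 11

NNH ≈ 11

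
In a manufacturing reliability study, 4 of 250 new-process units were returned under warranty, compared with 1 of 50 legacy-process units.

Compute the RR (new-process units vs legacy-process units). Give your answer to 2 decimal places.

RR: 0.80

risk, new-process units = 4/250 = 0.01600
risk, legacy-process units = 1/50 = 0.02000
RR = 0.01600 / 0.02000 = 0.80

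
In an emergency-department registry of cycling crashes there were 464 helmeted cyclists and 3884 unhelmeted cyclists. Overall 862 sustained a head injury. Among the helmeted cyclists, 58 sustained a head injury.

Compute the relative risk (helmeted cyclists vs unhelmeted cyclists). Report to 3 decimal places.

0.604

helmeted cyclists without the outcome: 464 − 58 = 406
unhelmeted cyclists with the outcome: 862 − 58 = 804
unhelmeted cyclists without the outcome: 3884 − 804 = 3080
risk, helmeted cyclists = 58/464 = 0.1250
risk, unhelmeted cyclists = 804/3884 = 0.2070
RR = 0.1250 / 0.2070 = 0.604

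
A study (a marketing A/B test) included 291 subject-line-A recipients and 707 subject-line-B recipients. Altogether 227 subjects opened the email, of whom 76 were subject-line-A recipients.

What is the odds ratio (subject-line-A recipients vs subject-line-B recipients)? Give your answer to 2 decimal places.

OR: 1.30

subject-line-A recipients without the outcome: 291 − 76 = 215
subject-line-B recipients with the outcome: 227 − 76 = 151
subject-line-B recipients without the outcome: 707 − 151 = 556
OR = (76 × 556) / (215 × 151) = 42256/32465 ≈ 1.30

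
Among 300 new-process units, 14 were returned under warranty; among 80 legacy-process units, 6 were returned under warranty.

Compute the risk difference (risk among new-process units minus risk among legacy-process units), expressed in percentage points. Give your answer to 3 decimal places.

-2.833

risk, new-process units = 14/300 = 0.04667
risk, legacy-process units = 6/80 = 0.07500
risk difference = 0.04667 − 0.07500 = -0.02833 → -2.833 percentage points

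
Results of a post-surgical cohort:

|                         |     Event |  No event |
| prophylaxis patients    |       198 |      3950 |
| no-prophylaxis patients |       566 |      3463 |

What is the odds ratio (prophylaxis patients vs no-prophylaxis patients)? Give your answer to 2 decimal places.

OR = (198 × 3463) / (3950 × 566) = 685674/2235700 ≈ 0.31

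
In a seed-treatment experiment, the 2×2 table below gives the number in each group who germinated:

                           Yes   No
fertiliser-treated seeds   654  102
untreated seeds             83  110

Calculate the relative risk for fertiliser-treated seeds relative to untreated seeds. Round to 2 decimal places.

risk, fertiliser-treated seeds = 654/756 = 0.8651
risk, untreated seeds = 83/193 = 0.4301
RR = 0.8651 / 0.4301 = 2.01

2.01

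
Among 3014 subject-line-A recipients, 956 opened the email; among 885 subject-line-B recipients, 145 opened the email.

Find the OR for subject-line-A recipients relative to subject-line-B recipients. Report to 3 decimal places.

OR = (956 × 740) / (2058 × 145) = 707440/298410 ≈ 2.371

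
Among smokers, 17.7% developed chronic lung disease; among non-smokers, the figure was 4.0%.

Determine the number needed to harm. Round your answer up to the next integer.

8

absolute risk difference = 0.137000
1 / 0.137000 = 7.299 → round up → 8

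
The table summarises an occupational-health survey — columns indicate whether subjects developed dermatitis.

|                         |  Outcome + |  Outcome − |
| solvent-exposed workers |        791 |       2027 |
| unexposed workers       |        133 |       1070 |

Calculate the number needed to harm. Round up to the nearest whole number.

risk, solvent-exposed workers = 791/2818 = 0.280696
risk, unexposed workers = 133/1203 = 0.110557
absolute risk difference = 0.170139
1 / 0.170139 = 5.878 → round up → 6

6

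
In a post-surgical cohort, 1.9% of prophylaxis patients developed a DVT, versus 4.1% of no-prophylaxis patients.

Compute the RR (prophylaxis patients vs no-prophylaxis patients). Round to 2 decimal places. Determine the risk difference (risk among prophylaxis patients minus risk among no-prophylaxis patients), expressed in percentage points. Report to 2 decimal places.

RR = 0.46; RD = -2.20

RR = 0.01900 / 0.04100 = 0.46
risk difference = 0.01900 − 0.04100 = -0.02200 → -2.20 percentage points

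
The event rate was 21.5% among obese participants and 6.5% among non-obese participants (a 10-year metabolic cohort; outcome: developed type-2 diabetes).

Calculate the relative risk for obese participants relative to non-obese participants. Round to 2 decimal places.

RR = 0.2150 / 0.0650 = 3.31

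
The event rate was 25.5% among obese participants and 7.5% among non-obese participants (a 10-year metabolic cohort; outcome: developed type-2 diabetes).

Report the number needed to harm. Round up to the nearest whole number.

absolute risk difference = 0.180000
1 / 0.180000 = 5.556 → round up → 6

NNH = 6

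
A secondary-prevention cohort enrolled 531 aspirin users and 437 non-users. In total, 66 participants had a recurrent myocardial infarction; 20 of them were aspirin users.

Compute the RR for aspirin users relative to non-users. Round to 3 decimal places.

RR ≈ 0.358

aspirin users without the outcome: 531 − 20 = 511
non-users with the outcome: 66 − 20 = 46
non-users without the outcome: 437 − 46 = 391
risk, aspirin users = 20/531 = 0.03766
risk, non-users = 46/437 = 0.10526
RR = 0.03766 / 0.10526 = 0.358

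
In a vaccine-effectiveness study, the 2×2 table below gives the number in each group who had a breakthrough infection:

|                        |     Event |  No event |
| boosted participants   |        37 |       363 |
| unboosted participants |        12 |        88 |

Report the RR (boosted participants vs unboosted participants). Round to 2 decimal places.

RR ≈ 0.77

risk, boosted participants = 37/400 = 0.0925
risk, unboosted participants = 12/100 = 0.1200
RR = 0.0925 / 0.1200 = 0.77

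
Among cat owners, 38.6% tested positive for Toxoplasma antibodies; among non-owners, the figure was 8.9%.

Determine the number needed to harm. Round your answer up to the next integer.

NNH: 4

absolute risk difference = 0.297000
1 / 0.297000 = 3.367 → round up → 4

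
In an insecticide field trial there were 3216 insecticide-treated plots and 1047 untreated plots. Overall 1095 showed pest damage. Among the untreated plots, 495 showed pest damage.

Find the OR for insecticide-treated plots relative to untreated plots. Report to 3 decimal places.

0.256

insecticide-treated plots with the outcome: 1095 − 495 = 600
insecticide-treated plots without the outcome: 3216 − 600 = 2616
untreated plots without the outcome: 1047 − 495 = 552
OR = (600 × 552) / (2616 × 495) = 331200/1294920 ≈ 0.256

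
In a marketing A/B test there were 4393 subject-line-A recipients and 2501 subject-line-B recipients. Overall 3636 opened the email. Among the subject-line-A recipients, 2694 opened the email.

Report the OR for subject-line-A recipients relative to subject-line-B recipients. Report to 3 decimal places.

2.624

subject-line-A recipients without the outcome: 4393 − 2694 = 1699
subject-line-B recipients with the outcome: 3636 − 2694 = 942
subject-line-B recipients without the outcome: 2501 − 942 = 1559
odds, subject-line-A recipients = 2694/1699 = 1.5856
odds, subject-line-B recipients = 942/1559 = 0.6042
OR = 1.5856 / 0.6042 = 2.624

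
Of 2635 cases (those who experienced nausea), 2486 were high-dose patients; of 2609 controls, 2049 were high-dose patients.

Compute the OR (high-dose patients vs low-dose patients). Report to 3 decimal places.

OR = (2486 × 560) / (2049 × 149) = 1392160/305301 ≈ 4.560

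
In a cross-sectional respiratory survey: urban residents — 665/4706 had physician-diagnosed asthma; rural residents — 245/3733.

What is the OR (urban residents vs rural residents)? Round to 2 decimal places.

OR = (665 × 3488) / (4041 × 245) = 2319520/990045 ≈ 2.34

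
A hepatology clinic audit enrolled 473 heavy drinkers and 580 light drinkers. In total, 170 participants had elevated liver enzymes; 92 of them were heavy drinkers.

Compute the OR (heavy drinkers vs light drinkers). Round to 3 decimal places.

heavy drinkers without the outcome: 473 − 92 = 381
light drinkers with the outcome: 170 − 92 = 78
light drinkers without the outcome: 580 − 78 = 502
odds, heavy drinkers = 92/381 = 0.2415
odds, light drinkers = 78/502 = 0.1554
OR = 0.2415 / 0.1554 = 1.554

1.554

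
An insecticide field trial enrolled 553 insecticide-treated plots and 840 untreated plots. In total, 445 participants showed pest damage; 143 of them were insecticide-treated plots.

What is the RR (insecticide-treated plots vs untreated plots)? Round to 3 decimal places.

0.719

insecticide-treated plots without the outcome: 553 − 143 = 410
untreated plots with the outcome: 445 − 143 = 302
untreated plots without the outcome: 840 − 302 = 538
risk, insecticide-treated plots = 143/553 = 0.2586
risk, untreated plots = 302/840 = 0.3595
RR = 0.2586 / 0.3595 = 0.719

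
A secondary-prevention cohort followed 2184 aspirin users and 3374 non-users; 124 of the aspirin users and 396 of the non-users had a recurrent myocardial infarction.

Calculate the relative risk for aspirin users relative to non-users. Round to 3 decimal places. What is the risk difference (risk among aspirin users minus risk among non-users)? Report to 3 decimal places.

risk, aspirin users = 124/2184 = 0.0568
risk, non-users = 396/3374 = 0.1174
RR = 0.0568 / 0.1174 = 0.484
risk difference = 0.0568 − 0.1174 = -0.061

RR = 0.484; RD = -0.061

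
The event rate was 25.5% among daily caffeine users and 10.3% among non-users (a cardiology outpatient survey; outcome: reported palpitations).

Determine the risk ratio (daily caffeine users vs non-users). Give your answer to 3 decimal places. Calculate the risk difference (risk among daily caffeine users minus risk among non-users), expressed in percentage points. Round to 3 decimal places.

RR = 2.476; RD = 15.200

RR = 0.2550 / 0.1030 = 2.476
risk difference = 0.2550 − 0.1030 = 0.1520 → 15.200 percentage points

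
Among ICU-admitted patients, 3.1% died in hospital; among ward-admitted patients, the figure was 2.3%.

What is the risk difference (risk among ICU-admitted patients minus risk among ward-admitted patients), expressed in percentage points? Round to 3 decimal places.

RD: 0.800

risk difference = 0.03100 − 0.02300 = 0.00800 → 0.800 percentage points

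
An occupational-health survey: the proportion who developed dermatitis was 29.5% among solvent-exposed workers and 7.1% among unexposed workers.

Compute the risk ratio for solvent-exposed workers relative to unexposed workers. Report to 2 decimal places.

RR = 0.2950 / 0.0710 = 4.15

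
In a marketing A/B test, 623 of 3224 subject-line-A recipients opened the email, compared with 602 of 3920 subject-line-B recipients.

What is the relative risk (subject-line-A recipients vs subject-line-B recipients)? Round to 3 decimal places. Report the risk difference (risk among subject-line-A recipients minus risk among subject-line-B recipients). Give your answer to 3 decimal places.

risk, subject-line-A recipients = 623/3224 = 0.1932
risk, subject-line-B recipients = 602/3920 = 0.1536
RR = 0.1932 / 0.1536 = 1.258
risk difference = 0.1932 − 0.1536 = 0.040

RR = 1.258; RD = 0.040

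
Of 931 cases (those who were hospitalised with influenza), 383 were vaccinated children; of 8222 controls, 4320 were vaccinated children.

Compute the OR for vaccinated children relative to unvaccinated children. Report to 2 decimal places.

OR ≈ 0.63

odds, vaccinated children = 383/4320 = 0.0887
odds, unvaccinated children = 548/3902 = 0.1404
OR = 0.0887 / 0.1404 = 0.63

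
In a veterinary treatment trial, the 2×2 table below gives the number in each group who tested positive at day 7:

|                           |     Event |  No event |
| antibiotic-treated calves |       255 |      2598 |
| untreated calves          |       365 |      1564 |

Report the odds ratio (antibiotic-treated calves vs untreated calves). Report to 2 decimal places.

0.42

odds, antibiotic-treated calves = 255/2598 = 0.0982
odds, untreated calves = 365/1564 = 0.2334
OR = 0.0982 / 0.2334 = 0.42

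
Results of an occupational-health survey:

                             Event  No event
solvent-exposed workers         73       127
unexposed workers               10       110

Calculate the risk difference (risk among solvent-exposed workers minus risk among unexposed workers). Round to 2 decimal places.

risk, solvent-exposed workers = 73/200 = 0.3650
risk, unexposed workers = 10/120 = 0.0833
risk difference = 0.3650 − 0.0833 = 0.28

RD: 0.28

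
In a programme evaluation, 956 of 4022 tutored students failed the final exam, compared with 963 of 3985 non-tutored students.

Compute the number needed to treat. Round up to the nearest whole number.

253

risk, tutored students = 956/4022 = 0.237693
risk, non-tutored students = 963/3985 = 0.241656
absolute risk difference = 0.003964
1 / 0.003964 = 252.270 → round up → 253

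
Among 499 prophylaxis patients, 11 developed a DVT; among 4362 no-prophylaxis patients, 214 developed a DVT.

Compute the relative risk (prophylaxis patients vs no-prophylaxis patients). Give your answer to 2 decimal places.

risk, prophylaxis patients = 11/499 = 0.02204
risk, no-prophylaxis patients = 214/4362 = 0.04906
RR = 0.02204 / 0.04906 = 0.45

0.45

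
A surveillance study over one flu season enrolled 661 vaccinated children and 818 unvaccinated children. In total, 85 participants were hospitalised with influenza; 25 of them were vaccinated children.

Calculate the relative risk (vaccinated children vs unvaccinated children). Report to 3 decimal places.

vaccinated children without the outcome: 661 − 25 = 636
unvaccinated children with the outcome: 85 − 25 = 60
unvaccinated children without the outcome: 818 − 60 = 758
risk, vaccinated children = 25/661 = 0.03782
risk, unvaccinated children = 60/818 = 0.07335
RR = 0.03782 / 0.07335 = 0.516

0.516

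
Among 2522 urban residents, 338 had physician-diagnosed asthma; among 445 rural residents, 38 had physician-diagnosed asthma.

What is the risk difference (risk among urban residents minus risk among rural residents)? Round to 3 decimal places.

0.049

risk, urban residents = 338/2522 = 0.1340
risk, rural residents = 38/445 = 0.0854
risk difference = 0.1340 − 0.0854 = 0.049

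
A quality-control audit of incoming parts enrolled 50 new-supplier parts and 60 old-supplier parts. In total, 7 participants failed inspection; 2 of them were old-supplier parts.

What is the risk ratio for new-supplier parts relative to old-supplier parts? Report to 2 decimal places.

new-supplier parts with the outcome: 7 − 2 = 5
new-supplier parts without the outcome: 50 − 5 = 45
old-supplier parts without the outcome: 60 − 2 = 58
risk, new-supplier parts = 5/50 = 0.10000
risk, old-supplier parts = 2/60 = 0.03333
RR = 0.10000 / 0.03333 = 3.00

3.00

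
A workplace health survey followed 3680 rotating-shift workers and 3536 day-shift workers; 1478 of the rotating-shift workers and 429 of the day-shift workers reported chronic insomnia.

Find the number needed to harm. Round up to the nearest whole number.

risk, rotating-shift workers = 1478/3680 = 0.401630
risk, day-shift workers = 429/3536 = 0.121324
absolute risk difference = 0.280307
1 / 0.280307 = 3.568 → round up → 4

4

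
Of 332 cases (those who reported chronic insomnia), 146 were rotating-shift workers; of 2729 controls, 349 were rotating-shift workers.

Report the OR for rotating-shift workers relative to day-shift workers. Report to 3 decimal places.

OR = (146 × 2380) / (349 × 186) = 347480/64914 ≈ 5.353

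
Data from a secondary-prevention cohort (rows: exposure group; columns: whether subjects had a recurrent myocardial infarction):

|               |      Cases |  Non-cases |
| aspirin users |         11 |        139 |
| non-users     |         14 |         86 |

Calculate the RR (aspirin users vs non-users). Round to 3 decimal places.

RR = 0.524

risk, aspirin users = 11/150 = 0.0733
risk, non-users = 14/100 = 0.1400
RR = 0.0733 / 0.1400 = 0.524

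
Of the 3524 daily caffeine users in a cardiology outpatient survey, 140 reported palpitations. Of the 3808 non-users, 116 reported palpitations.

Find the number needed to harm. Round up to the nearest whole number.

108

risk, daily caffeine users = 140/3524 = 0.039728
risk, non-users = 116/3808 = 0.030462
absolute risk difference = 0.009265
1 / 0.009265 = 107.933 → round up → 108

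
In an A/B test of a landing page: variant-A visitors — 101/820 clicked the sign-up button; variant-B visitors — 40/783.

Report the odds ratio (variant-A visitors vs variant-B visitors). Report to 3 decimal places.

OR = (101 × 743) / (719 × 40) = 75043/28760 ≈ 2.609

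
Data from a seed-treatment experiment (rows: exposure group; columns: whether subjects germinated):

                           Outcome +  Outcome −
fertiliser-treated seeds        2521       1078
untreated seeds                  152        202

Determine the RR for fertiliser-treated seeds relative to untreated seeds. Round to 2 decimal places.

risk, fertiliser-treated seeds = 2521/3599 = 0.7005
risk, untreated seeds = 152/354 = 0.4294
RR = 0.7005 / 0.4294 = 1.63

1.63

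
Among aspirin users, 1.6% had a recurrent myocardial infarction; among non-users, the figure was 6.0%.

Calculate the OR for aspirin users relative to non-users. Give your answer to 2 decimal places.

0.25

odds, aspirin users = 0.01600/0.98400 = 0.01626
odds, non-users = 0.06000/0.94000 = 0.06383
OR = 0.01626 / 0.06383 = 0.25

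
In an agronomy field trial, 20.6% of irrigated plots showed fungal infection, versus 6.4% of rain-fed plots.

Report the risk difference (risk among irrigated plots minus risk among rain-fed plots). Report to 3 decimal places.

risk difference = 0.2060 − 0.0640 = 0.142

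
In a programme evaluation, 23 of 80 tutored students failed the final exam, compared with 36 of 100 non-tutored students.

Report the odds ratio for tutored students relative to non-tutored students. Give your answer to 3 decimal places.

odds, tutored students = 23/57 = 0.4035
odds, non-tutored students = 36/64 = 0.5625
OR = 0.4035 / 0.5625 = 0.717

0.717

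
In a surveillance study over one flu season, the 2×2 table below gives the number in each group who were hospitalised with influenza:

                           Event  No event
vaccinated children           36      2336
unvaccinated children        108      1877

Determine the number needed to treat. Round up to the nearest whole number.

NNT: 26

risk, vaccinated children = 36/2372 = 0.015177
risk, unvaccinated children = 108/1985 = 0.054408
absolute risk difference = 0.039231
1 / 0.039231 = 25.490 → round up → 26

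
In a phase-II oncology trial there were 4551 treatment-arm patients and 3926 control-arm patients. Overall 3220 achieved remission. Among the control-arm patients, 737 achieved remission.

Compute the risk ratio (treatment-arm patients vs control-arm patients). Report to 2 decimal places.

RR: 2.91

treatment-arm patients with the outcome: 3220 − 737 = 2483
treatment-arm patients without the outcome: 4551 − 2483 = 2068
control-arm patients without the outcome: 3926 − 737 = 3189
risk, treatment-arm patients = 2483/4551 = 0.5456
risk, control-arm patients = 737/3926 = 0.1877
RR = 0.5456 / 0.1877 = 2.91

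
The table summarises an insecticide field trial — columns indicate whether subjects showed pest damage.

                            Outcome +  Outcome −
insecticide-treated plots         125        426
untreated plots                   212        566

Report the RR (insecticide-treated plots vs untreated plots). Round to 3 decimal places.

0.833

risk, insecticide-treated plots = 125/551 = 0.2269
risk, untreated plots = 212/778 = 0.2725
RR = 0.2269 / 0.2725 = 0.833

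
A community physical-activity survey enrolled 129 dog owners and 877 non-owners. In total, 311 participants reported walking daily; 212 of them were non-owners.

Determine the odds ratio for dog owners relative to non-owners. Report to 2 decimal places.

dog owners with the outcome: 311 − 212 = 99
dog owners without the outcome: 129 − 99 = 30
non-owners without the outcome: 877 − 212 = 665
OR = (99 × 665) / (30 × 212) = 65835/6360 ≈ 10.35

OR = 10.35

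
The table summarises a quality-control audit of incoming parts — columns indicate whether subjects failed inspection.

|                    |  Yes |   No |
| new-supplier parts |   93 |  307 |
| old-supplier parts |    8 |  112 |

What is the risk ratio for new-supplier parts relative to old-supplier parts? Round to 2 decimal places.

risk, new-supplier parts = 93/400 = 0.2325
risk, old-supplier parts = 8/120 = 0.0667
RR = 0.2325 / 0.0667 = 3.49

RR = 3.49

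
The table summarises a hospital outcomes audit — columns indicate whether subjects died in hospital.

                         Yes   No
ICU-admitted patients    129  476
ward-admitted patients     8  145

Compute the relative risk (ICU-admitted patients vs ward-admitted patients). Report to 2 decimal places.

RR = 4.08

risk, ICU-admitted patients = 129/605 = 0.2132
risk, ward-admitted patients = 8/153 = 0.0523
RR = 0.2132 / 0.0523 = 4.08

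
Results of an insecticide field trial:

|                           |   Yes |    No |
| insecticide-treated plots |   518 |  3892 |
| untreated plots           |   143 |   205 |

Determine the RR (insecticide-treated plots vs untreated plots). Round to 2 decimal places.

0.29

risk, insecticide-treated plots = 518/4410 = 0.1175
risk, untreated plots = 143/348 = 0.4109
RR = 0.1175 / 0.4109 = 0.29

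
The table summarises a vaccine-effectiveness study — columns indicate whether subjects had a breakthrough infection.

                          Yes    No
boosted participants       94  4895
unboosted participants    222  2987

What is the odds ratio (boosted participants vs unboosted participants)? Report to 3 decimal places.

OR = (94 × 2987) / (4895 × 222) = 280778/1086690 ≈ 0.258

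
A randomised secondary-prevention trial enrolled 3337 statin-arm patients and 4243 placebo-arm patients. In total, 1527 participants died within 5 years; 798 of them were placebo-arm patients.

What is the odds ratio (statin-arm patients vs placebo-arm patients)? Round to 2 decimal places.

OR = 1.21

statin-arm patients with the outcome: 1527 − 798 = 729
statin-arm patients without the outcome: 3337 − 729 = 2608
placebo-arm patients without the outcome: 4243 − 798 = 3445
odds, statin-arm patients = 729/2608 = 0.2795
odds, placebo-arm patients = 798/3445 = 0.2316
OR = 0.2795 / 0.2316 = 1.21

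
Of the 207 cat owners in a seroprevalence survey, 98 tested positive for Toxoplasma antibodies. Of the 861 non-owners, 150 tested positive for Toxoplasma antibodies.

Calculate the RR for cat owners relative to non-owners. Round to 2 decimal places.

RR: 2.72

risk, cat owners = 98/207 = 0.4734
risk, non-owners = 150/861 = 0.1742
RR = 0.4734 / 0.1742 = 2.72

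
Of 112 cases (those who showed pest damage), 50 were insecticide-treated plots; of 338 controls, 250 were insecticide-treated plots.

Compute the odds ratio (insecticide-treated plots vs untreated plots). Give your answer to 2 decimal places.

OR = (50 × 88) / (250 × 62) = 4400/15500 ≈ 0.28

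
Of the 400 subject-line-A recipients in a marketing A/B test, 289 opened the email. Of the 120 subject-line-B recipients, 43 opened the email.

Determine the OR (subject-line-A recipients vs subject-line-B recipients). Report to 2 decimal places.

OR = (289 × 77) / (111 × 43) = 22253/4773 ≈ 4.66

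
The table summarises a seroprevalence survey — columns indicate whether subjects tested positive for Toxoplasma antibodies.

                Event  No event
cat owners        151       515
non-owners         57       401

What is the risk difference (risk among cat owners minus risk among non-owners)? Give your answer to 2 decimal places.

RD: 0.10

risk, cat owners = 151/666 = 0.2267
risk, non-owners = 57/458 = 0.1245
risk difference = 0.2267 − 0.1245 = 0.10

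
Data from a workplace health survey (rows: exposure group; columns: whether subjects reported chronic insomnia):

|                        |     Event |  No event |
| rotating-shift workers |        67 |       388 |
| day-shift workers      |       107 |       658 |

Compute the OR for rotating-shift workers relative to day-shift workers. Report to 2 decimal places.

OR = (67 × 658) / (388 × 107) = 44086/41516 ≈ 1.06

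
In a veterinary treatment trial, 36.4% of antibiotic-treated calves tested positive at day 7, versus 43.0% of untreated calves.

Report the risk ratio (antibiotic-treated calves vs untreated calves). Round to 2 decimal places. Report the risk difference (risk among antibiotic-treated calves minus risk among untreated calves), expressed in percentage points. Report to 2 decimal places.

RR = 0.85; RD = -6.60

RR = 0.3640 / 0.4300 = 0.85
risk difference = 0.3640 − 0.4300 = -0.0660 → -6.60 percentage points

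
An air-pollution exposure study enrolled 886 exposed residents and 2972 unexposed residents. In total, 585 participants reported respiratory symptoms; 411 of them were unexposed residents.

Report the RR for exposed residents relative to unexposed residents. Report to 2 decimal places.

exposed residents with the outcome: 585 − 411 = 174
exposed residents without the outcome: 886 − 174 = 712
unexposed residents without the outcome: 2972 − 411 = 2561
risk, exposed residents = 174/886 = 0.1964
risk, unexposed residents = 411/2972 = 0.1383
RR = 0.1964 / 0.1383 = 1.42

RR: 1.42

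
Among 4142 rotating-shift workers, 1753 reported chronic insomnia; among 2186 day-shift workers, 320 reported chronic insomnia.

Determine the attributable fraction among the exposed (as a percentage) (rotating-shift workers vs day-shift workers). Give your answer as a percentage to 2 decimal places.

risk, rotating-shift workers = 1753/4142 = 0.4232
risk, day-shift workers = 320/2186 = 0.1464
AR% = (0.4232 − 0.1464) / 0.4232 = 0.6541 → 65.41%

AR% = 65.41%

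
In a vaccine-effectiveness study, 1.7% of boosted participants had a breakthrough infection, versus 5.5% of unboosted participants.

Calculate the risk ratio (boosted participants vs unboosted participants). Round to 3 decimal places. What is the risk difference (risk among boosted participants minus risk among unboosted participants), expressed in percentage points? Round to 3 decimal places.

RR = 0.01700 / 0.05500 = 0.309
risk difference = 0.01700 − 0.05500 = -0.03800 → -3.800 percentage points

RR = 0.309; RD = -3.800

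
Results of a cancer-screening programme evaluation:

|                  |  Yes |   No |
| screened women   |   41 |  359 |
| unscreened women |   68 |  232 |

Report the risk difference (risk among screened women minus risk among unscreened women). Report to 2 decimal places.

RD = -0.12

risk, screened women = 41/400 = 0.1025
risk, unscreened women = 68/300 = 0.2267
risk difference = 0.1025 − 0.2267 = -0.12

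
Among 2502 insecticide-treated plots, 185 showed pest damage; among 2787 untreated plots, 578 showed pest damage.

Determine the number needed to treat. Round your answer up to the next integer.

risk, insecticide-treated plots = 185/2502 = 0.073941
risk, untreated plots = 578/2787 = 0.207391
absolute risk difference = 0.133451
1 / 0.133451 = 7.493 → round up → 8

NNT = 8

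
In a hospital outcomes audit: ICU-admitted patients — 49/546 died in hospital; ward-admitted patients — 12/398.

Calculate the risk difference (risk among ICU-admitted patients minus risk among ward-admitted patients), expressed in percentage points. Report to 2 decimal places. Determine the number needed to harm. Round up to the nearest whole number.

risk, ICU-admitted patients = 49/546 = 0.08974
risk, ward-admitted patients = 12/398 = 0.03015
risk difference = 0.08974 − 0.03015 = 0.05959 → 5.96 percentage points
absolute risk difference = 0.059593
1 / 0.059593 = 16.780 → round up → 17

RD = 5.96; NNH = 17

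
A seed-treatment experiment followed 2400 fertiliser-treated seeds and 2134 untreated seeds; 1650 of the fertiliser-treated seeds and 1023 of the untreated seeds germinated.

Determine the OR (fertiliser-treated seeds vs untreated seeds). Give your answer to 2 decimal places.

OR = (1650 × 1111) / (750 × 1023) = 1833150/767250 ≈ 2.39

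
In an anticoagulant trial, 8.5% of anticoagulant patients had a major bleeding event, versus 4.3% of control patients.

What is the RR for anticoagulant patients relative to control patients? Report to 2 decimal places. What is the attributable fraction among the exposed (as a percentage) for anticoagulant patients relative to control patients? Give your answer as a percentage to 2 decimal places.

RR = 1.98; AR% = 49.41%

RR = 0.08500 / 0.04300 = 1.98
AR% = (0.08500 − 0.04300) / 0.08500 = 0.4941 → 49.41%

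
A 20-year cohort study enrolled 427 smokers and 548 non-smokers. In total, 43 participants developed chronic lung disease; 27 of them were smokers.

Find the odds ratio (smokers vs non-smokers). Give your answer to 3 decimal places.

smokers without the outcome: 427 − 27 = 400
non-smokers with the outcome: 43 − 27 = 16
non-smokers without the outcome: 548 − 16 = 532
OR = (27 × 532) / (400 × 16) = 14364/6400 ≈ 2.244

2.244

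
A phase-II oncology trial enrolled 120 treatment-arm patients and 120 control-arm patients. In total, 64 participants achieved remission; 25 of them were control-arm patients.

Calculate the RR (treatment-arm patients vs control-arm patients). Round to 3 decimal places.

treatment-arm patients with the outcome: 64 − 25 = 39
treatment-arm patients without the outcome: 120 − 39 = 81
control-arm patients without the outcome: 120 − 25 = 95
risk, treatment-arm patients = 39/120 = 0.3250
risk, control-arm patients = 25/120 = 0.2083
RR = 0.3250 / 0.2083 = 1.560

1.560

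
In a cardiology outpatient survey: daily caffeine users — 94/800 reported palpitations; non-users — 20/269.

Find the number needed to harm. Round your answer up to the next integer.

risk, daily caffeine users = 94/800 = 0.117500
risk, non-users = 20/269 = 0.074349
absolute risk difference = 0.043151
1 / 0.043151 = 23.174 → round up → 24

NNH ≈ 24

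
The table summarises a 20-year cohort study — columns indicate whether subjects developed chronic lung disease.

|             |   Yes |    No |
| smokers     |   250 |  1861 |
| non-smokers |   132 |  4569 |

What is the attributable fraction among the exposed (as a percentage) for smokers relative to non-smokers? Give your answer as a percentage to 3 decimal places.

76.290%

risk, smokers = 250/2111 = 0.11843
risk, non-smokers = 132/4701 = 0.02808
AR% = (0.11843 − 0.02808) / 0.11843 = 0.7629 → 76.290%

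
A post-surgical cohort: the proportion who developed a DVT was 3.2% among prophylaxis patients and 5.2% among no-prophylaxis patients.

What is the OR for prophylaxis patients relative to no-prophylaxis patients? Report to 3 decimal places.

0.603

odds, prophylaxis patients = 0.03200/0.96800 = 0.03306
odds, no-prophylaxis patients = 0.05200/0.94800 = 0.05485
OR = 0.03306 / 0.05485 = 0.603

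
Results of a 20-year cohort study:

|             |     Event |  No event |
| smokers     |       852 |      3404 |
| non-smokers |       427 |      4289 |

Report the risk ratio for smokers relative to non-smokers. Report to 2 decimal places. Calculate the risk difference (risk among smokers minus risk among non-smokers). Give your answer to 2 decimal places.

risk, smokers = 852/4256 = 0.2002
risk, non-smokers = 427/4716 = 0.0905
RR = 0.2002 / 0.0905 = 2.21
risk difference = 0.2002 − 0.0905 = 0.11

RR = 2.21; RD = 0.11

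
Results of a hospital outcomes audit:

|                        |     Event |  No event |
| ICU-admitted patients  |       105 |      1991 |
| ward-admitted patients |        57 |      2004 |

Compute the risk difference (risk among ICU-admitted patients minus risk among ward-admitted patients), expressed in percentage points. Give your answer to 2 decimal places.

risk, ICU-admitted patients = 105/2096 = 0.05010
risk, ward-admitted patients = 57/2061 = 0.02766
risk difference = 0.05010 − 0.02766 = 0.02244 → 2.24 percentage points

2.24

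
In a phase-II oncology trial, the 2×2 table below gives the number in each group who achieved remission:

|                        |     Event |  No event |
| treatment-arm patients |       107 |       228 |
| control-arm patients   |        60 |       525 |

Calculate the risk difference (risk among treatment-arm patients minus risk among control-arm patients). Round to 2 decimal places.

risk, treatment-arm patients = 107/335 = 0.3194
risk, control-arm patients = 60/585 = 0.1026
risk difference = 0.3194 − 0.1026 = 0.22

RD = 0.22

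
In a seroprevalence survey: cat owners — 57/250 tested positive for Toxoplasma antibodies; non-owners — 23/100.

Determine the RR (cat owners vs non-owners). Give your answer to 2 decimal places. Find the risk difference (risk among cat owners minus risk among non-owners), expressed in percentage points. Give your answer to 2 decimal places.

RR = 0.99; RD = -0.20

risk, cat owners = 57/250 = 0.2280
risk, non-owners = 23/100 = 0.2300
RR = 0.2280 / 0.2300 = 0.99
risk difference = 0.2280 − 0.2300 = -0.0020 → -0.20 percentage points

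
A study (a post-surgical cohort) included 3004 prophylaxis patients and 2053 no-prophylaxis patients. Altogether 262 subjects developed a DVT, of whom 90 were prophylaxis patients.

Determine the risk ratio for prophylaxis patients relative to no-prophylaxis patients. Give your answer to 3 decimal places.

0.358

prophylaxis patients without the outcome: 3004 − 90 = 2914
no-prophylaxis patients with the outcome: 262 − 90 = 172
no-prophylaxis patients without the outcome: 2053 − 172 = 1881
risk, prophylaxis patients = 90/3004 = 0.02996
risk, no-prophylaxis patients = 172/2053 = 0.08378
RR = 0.02996 / 0.08378 = 0.358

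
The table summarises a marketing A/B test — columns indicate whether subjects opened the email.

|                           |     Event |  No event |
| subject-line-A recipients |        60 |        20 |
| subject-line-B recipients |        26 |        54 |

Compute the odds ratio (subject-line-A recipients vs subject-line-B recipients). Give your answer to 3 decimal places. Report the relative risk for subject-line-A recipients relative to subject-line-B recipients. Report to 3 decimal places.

OR = (60 × 54) / (20 × 26) = 3240/520 ≈ 6.231
risk, subject-line-A recipients = 60/80 = 0.7500
risk, subject-line-B recipients = 26/80 = 0.3250
RR = 0.7500 / 0.3250 = 2.308

OR = 6.231; RR = 2.308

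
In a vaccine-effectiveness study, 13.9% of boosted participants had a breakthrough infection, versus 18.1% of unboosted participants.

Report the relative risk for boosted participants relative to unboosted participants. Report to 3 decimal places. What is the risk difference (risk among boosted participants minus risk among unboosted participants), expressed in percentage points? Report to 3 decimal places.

RR = 0.1390 / 0.1810 = 0.768
risk difference = 0.1390 − 0.1810 = -0.0420 → -4.200 percentage points

RR = 0.768; RD = -4.200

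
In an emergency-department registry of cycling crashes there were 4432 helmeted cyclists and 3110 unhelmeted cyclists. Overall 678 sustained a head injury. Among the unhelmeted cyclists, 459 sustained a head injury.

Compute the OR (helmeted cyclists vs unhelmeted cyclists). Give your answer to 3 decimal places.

0.300

helmeted cyclists with the outcome: 678 − 459 = 219
helmeted cyclists without the outcome: 4432 − 219 = 4213
unhelmeted cyclists without the outcome: 3110 − 459 = 2651
OR = (219 × 2651) / (4213 × 459) = 580569/1933767 ≈ 0.300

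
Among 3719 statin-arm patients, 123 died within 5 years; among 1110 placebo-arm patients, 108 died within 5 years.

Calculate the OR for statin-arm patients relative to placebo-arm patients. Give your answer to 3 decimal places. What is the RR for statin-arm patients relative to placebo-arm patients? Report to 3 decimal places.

odds, statin-arm patients = 123/3596 = 0.03420
odds, placebo-arm patients = 108/1002 = 0.10778
OR = 0.03420 / 0.10778 = 0.317
risk, statin-arm patients = 123/3719 = 0.03307
risk, placebo-arm patients = 108/1110 = 0.09730
RR = 0.03307 / 0.09730 = 0.340

OR = 0.317; RR = 0.340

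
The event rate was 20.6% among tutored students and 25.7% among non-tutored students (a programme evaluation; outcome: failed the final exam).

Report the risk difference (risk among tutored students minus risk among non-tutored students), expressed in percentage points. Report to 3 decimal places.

-5.100

risk difference = 0.2060 − 0.2570 = -0.0510 → -5.100 percentage points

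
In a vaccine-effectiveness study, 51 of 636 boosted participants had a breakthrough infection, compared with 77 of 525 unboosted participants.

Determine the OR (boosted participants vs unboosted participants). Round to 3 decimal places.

OR = (51 × 448) / (585 × 77) = 22848/45045 ≈ 0.507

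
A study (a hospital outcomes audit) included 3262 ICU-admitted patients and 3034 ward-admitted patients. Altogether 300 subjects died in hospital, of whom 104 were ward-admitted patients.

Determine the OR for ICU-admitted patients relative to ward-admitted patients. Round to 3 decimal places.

ICU-admitted patients with the outcome: 300 − 104 = 196
ICU-admitted patients without the outcome: 3262 − 196 = 3066
ward-admitted patients without the outcome: 3034 − 104 = 2930
OR = (196 × 2930) / (3066 × 104) = 574280/318864 ≈ 1.801

OR: 1.801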